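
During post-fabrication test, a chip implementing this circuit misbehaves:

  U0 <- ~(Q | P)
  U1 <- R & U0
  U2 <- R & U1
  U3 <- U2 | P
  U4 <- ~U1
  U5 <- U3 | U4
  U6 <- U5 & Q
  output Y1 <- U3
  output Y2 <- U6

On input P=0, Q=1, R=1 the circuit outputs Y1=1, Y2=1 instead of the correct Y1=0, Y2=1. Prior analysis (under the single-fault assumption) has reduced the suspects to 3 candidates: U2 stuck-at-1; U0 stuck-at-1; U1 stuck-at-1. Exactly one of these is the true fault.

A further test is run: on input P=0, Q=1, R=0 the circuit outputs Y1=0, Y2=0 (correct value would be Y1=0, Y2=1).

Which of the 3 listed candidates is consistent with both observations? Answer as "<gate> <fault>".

U1 stuck-at-1

Evaluate each candidate on input P=0, Q=1, R=0:
  U2 stuck-at-1: U0=0, U1=0, U2=1 [stuck-at-1], U3=1, U4=1, U5=1, U6=1 → Y1=1, Y2=1 — eliminated
  U0 stuck-at-1: U0=1 [stuck-at-1], U1=0, U2=0, U3=0, U4=1, U5=1, U6=1 → Y1=0, Y2=1 — eliminated
  U1 stuck-at-1: U0=0, U1=1 [stuck-at-1], U2=0, U3=0, U4=0, U5=0, U6=0 → Y1=0, Y2=0 — matches
Only U1 stuck-at-1 reproduces the observed Y1=0, Y2=0.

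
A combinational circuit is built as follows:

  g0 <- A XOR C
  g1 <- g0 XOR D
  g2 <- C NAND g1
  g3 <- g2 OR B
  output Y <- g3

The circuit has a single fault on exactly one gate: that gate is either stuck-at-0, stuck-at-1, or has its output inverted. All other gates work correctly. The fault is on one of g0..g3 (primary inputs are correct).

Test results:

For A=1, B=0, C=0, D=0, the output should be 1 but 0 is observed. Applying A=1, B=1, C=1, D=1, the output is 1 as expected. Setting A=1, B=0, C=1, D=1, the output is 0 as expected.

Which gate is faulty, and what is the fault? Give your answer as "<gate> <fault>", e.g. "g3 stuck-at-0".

Fault-free values for test 1 (A=1, B=0, C=0, D=0): g0=1, g1=1, g2=1, g3=1, giving Y=1. Observed 0.
Test 1: faults giving observed 0 are {g2 stuck-at-0, g2 inverted output, g3 stuck-at-0, g3 inverted output}.
Test 2 (A=1, B=1, C=1, D=1): fault-free g0=0, g1=1, g2=0, g3=1 → 1; observed 1. Eliminates g3 stuck-at-0, g3 inverted output.
Test 3 (A=1, B=0, C=1, D=1): fault-free g0=0, g1=1, g2=0, g3=0 → 0; observed 0. Eliminates g2 inverted output.
Only g2 stuck-at-0 is consistent with every test.

g2 stuck-at-0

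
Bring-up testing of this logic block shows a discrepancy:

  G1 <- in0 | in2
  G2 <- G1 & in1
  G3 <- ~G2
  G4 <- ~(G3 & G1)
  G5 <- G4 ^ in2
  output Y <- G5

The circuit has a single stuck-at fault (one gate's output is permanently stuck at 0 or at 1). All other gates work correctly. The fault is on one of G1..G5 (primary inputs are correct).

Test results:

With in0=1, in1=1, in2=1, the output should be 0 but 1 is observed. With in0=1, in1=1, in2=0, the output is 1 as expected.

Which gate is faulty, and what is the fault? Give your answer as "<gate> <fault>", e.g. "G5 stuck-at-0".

Fault-free values for test 1 (in0=1, in1=1, in2=1): G1=1, G2=1, G3=0, G4=1, G5=0, giving Y=0. Observed 1.
Test 1: faults giving observed 1 are {G2 stuck-at-0, G3 stuck-at-1, G4 stuck-at-0, G5 stuck-at-1}.
Test 2 (in0=1, in1=1, in2=0): fault-free G1=1, G2=1, G3=0, G4=1, G5=1 → 1; observed 1. Eliminates G2 stuck-at-0, G3 stuck-at-1, G4 stuck-at-0.
Only G5 stuck-at-1 is consistent with every test.

G5 stuck-at-1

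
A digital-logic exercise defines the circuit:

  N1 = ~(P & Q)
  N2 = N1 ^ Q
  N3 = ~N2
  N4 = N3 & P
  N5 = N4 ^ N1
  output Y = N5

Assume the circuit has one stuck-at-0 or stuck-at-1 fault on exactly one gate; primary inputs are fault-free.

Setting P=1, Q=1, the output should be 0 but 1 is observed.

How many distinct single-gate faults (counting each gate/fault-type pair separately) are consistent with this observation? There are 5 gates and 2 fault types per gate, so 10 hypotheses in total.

Fault-free: N1=0, N2=1, N3=0, N4=0, N5=0 → 0. Observed 1.
  N1 stuck-at-0: output 0 ✗
  N1 stuck-at-1: output 0 ✗
  N2 stuck-at-0: output 1 ✓
  N2 stuck-at-1: output 0 ✗
  N3 stuck-at-0: output 0 ✗
  N3 stuck-at-1: output 1 ✓
  N4 stuck-at-0: output 0 ✗
  N4 stuck-at-1: output 1 ✓
  N5 stuck-at-0: output 0 ✗
  N5 stuck-at-1: output 1 ✓
Consistent faults: {N2 stuck-at-0, N3 stuck-at-1, N4 stuck-at-1, N5 stuck-at-1} — 4 in all.

4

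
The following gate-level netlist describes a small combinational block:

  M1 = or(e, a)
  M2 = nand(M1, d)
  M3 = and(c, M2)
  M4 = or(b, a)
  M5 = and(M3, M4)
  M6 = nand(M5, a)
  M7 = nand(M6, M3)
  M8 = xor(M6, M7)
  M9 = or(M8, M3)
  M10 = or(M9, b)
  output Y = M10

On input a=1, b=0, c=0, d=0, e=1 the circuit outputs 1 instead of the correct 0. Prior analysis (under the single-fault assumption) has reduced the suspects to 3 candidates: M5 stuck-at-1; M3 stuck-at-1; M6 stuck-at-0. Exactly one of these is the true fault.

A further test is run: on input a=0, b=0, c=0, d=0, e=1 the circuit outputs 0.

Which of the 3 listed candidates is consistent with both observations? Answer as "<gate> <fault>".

Evaluate each candidate on input a=0, b=0, c=0, d=0, e=1:
  M5 stuck-at-1: M1=1, M2=1, M3=0, M4=0, M5=1 [stuck-at-1], M6=1, M7=1, M8=0, M9=0, M10=0 → 0 — matches
  M3 stuck-at-1: M1=1, M2=1, M3=1 [stuck-at-1], M4=0, M5=0, M6=1, M7=0, M8=1, M9=1, M10=1 → 1 — eliminated
  M6 stuck-at-0: M1=1, M2=1, M3=0, M4=0, M5=0, M6=0 [stuck-at-0], M7=1, M8=1, M9=1, M10=1 → 1 — eliminated
Only M5 stuck-at-1 reproduces the observed 0.

M5 stuck-at-1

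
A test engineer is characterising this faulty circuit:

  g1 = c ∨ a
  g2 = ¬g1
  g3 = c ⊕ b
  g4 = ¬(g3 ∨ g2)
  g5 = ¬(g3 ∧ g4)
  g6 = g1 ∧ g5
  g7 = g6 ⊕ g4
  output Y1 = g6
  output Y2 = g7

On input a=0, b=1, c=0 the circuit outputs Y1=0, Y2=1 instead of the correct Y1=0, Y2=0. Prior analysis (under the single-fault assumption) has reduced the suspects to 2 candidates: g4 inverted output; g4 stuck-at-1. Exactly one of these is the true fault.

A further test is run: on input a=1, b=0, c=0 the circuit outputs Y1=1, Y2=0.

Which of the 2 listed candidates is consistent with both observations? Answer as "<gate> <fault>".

Evaluate each candidate on input a=1, b=0, c=0:
  g4 inverted output: g1=1, g2=0, g3=0, g4=0 [inverted output], g5=1, g6=1, g7=1 → Y1=1, Y2=1 — eliminated
  g4 stuck-at-1: g1=1, g2=0, g3=0, g4=1 [stuck-at-1], g5=1, g6=1, g7=0 → Y1=1, Y2=0 — matches
Only g4 stuck-at-1 reproduces the observed Y1=1, Y2=0.

g4 stuck-at-1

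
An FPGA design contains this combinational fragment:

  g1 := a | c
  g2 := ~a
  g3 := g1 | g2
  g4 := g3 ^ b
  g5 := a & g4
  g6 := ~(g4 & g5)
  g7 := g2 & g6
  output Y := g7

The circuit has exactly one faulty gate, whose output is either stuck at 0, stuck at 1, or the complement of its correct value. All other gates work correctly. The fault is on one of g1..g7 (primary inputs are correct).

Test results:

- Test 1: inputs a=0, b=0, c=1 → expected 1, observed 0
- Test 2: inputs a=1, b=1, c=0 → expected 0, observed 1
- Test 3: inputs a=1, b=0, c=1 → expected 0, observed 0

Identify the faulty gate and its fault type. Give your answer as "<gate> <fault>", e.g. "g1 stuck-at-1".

Fault-free values for test 1 (a=0, b=0, c=1): g1=1, g2=1, g3=1, g4=1, g5=0, g6=1, g7=1, giving Y=1. Observed 0.
Test 1: faults giving observed 0 are {g2 stuck-at-0, g2 inverted output, g5 stuck-at-1, g5 inverted output, g6 stuck-at-0, g6 inverted output, g7 stuck-at-0, g7 inverted output}.
Test 2 (a=1, b=1, c=0): fault-free g1=1, g2=0, g3=1, g4=0, g5=0, g6=1, g7=0 → 0; observed 1. Eliminates g2 stuck-at-0, g5 stuck-at-1, g5 inverted output, g6 stuck-at-0, g6 inverted output, g7 stuck-at-0.
Test 3 (a=1, b=0, c=1): fault-free g1=1, g2=0, g3=1, g4=1, g5=1, g6=0, g7=0 → 0; observed 0. Eliminates g7 inverted output.
Only g2 inverted output is consistent with every test.

g2 inverted output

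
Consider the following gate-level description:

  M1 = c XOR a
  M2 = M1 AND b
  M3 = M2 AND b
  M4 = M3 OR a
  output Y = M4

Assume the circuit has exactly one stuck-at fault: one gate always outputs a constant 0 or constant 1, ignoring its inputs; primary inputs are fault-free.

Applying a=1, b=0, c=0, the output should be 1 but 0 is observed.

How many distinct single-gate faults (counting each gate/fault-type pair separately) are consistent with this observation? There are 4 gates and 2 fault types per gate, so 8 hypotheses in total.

Fault-free: M1=1, M2=0, M3=0, M4=1 → 1. Observed 0.
  M1 stuck-at-0: output 1 ✗
  M1 stuck-at-1: output 1 ✗
  M2 stuck-at-0: output 1 ✗
  M2 stuck-at-1: output 1 ✗
  M3 stuck-at-0: output 1 ✗
  M3 stuck-at-1: output 1 ✗
  M4 stuck-at-0: output 0 ✓
  M4 stuck-at-1: output 1 ✗
Consistent faults: {M4 stuck-at-0} — 1 in all.

1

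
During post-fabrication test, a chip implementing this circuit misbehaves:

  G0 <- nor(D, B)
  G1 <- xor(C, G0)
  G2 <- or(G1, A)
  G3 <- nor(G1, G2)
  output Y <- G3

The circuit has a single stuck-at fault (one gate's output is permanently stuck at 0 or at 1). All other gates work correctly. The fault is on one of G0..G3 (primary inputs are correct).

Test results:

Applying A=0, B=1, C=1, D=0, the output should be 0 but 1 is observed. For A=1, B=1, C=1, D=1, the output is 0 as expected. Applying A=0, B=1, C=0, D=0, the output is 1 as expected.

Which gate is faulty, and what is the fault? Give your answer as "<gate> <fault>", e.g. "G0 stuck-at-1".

G1 stuck-at-0

Fault-free values for test 1 (A=0, B=1, C=1, D=0): G0=0, G1=1, G2=1, G3=0, giving Y=0. Observed 1.
Test 1: faults giving observed 1 are {G0 stuck-at-1, G1 stuck-at-0, G3 stuck-at-1}.
Test 2 (A=1, B=1, C=1, D=1): fault-free G0=0, G1=1, G2=1, G3=0 → 0; observed 0. Eliminates G3 stuck-at-1.
Test 3 (A=0, B=1, C=0, D=0): fault-free G0=0, G1=0, G2=0, G3=1 → 1; observed 1. Eliminates G0 stuck-at-1.
Only G1 stuck-at-0 is consistent with every test.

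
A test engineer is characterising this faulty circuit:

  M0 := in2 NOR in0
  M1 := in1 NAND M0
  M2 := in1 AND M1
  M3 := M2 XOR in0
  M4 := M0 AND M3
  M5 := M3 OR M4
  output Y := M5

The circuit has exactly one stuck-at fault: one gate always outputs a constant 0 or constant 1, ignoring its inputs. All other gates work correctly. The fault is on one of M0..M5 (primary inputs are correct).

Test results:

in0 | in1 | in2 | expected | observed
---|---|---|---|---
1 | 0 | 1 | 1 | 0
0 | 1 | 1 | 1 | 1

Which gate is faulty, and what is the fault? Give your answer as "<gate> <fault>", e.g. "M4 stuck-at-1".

M2 stuck-at-1

Fault-free values for test 1 (in0=1, in1=0, in2=1): M0=0, M1=1, M2=0, M3=1, M4=0, M5=1, giving Y=1. Observed 0.
Test 1: faults giving observed 0 are {M2 stuck-at-1, M3 stuck-at-0, M5 stuck-at-0}.
Test 2 (in0=0, in1=1, in2=1): fault-free M0=0, M1=1, M2=1, M3=1, M4=0, M5=1 → 1; observed 1. Eliminates M3 stuck-at-0, M5 stuck-at-0.
Only M2 stuck-at-1 is consistent with every test.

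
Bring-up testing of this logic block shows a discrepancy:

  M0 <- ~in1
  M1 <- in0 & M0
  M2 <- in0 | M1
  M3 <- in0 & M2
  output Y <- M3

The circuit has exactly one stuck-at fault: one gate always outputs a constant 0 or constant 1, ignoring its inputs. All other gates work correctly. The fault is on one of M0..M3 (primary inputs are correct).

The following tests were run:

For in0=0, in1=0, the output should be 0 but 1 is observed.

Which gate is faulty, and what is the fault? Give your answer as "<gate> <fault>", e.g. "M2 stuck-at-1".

M3 stuck-at-1

Fault-free values for test 1 (in0=0, in1=0): M0=1, M1=0, M2=0, M3=0, giving Y=0. Observed 1.
Test 1: faults giving observed 1 are {M3 stuck-at-1}.
Only M3 stuck-at-1 is consistent with every test.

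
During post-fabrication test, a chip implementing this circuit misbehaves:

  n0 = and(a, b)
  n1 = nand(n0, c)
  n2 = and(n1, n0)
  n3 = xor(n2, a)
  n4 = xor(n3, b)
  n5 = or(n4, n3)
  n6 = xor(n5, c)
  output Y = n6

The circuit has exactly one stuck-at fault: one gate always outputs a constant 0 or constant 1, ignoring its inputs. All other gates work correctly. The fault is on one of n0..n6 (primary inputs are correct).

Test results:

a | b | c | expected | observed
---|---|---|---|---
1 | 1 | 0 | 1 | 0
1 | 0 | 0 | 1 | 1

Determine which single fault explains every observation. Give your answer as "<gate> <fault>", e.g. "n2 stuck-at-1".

Fault-free values for test 1 (a=1, b=1, c=0): n0=1, n1=1, n2=1, n3=0, n4=1, n5=1, n6=1, giving Y=1. Observed 0.
Test 1: faults giving observed 0 are {n4 stuck-at-0, n5 stuck-at-0, n6 stuck-at-0}.
Test 2 (a=1, b=0, c=0): fault-free n0=0, n1=1, n2=0, n3=1, n4=1, n5=1, n6=1 → 1; observed 1. Eliminates n5 stuck-at-0, n6 stuck-at-0.
Only n4 stuck-at-0 is consistent with every test.

n4 stuck-at-0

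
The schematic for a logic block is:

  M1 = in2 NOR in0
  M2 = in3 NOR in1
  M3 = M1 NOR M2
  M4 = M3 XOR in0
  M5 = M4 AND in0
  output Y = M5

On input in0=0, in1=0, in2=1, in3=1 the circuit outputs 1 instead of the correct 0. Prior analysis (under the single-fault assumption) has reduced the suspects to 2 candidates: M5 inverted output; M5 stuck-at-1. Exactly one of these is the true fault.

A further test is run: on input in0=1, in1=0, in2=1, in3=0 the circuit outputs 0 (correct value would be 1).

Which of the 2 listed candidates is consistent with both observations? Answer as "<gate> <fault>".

M5 inverted output

Evaluate each candidate on input in0=1, in1=0, in2=1, in3=0:
  M5 inverted output: M1=0, M2=1, M3=0, M4=1, M5=0 [inverted output] → 0 — matches
  M5 stuck-at-1: M1=0, M2=1, M3=0, M4=1, M5=1 [stuck-at-1] → 1 — eliminated
Only M5 inverted output reproduces the observed 0.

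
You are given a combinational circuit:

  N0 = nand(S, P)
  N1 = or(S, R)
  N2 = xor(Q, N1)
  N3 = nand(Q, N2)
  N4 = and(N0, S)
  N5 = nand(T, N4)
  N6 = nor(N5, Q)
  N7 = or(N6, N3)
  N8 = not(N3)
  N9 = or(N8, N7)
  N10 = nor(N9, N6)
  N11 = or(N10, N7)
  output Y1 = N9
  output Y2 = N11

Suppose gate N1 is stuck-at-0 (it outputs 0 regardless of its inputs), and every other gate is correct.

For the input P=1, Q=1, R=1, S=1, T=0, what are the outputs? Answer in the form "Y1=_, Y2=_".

Y1=1, Y2=0

Propagate with N1 forced: N0=0, N1=0 [stuck-at-0], N2=1, N3=0, N4=0, N5=1, N6=0, N7=0, N8=1, N9=1, N10=0, N11=0.
So the outputs are Y1=1, Y2=0. (Without the fault they would be Y1=1, Y2=1.)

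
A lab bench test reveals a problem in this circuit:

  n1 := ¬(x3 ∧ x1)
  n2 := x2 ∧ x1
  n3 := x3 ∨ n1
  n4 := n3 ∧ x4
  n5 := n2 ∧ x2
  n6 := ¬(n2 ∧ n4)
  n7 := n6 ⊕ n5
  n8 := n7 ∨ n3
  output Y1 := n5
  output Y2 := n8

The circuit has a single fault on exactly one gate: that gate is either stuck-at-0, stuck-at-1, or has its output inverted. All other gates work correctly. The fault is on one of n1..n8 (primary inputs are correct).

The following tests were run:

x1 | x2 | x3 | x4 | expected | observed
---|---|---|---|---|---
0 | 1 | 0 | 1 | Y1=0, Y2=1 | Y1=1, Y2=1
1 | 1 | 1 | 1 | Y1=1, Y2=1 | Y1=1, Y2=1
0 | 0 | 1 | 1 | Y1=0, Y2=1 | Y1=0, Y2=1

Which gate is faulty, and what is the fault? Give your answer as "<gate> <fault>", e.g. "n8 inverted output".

n2 stuck-at-1

Fault-free values for test 1 (x1=0, x2=1, x3=0, x4=1): n1=1, n2=0, n3=1, n4=1, n5=0, n6=1, n7=1, n8=1, giving Y1=0, Y2=1. Observed Y1=1, Y2=1.
Test 1: faults giving observed Y1=1, Y2=1 are {n2 stuck-at-1, n2 inverted output, n5 stuck-at-1, n5 inverted output}.
Test 2 (x1=1, x2=1, x3=1, x4=1): fault-free n1=0, n2=1, n3=1, n4=1, n5=1, n6=0, n7=1, n8=1 → Y1=1, Y2=1; observed Y1=1, Y2=1. Eliminates n2 inverted output, n5 inverted output.
Test 3 (x1=0, x2=0, x3=1, x4=1): fault-free n1=1, n2=0, n3=1, n4=1, n5=0, n6=1, n7=1, n8=1 → Y1=0, Y2=1; observed Y1=0, Y2=1. Eliminates n5 stuck-at-1.
Only n2 stuck-at-1 is consistent with every test.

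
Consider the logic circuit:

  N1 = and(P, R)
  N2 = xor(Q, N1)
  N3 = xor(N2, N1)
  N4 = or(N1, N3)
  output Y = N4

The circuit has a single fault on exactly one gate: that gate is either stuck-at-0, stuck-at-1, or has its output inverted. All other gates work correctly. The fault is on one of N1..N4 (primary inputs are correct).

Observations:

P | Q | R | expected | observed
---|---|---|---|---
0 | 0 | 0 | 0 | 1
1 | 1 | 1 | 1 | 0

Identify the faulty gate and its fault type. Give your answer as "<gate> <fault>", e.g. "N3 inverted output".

N4 inverted output

Fault-free values for test 1 (P=0, Q=0, R=0): N1=0, N2=0, N3=0, N4=0, giving Y=0. Observed 1.
Test 1: faults giving observed 1 are {N1 stuck-at-1, N1 inverted output, N2 stuck-at-1, N2 inverted output, N3 stuck-at-1, N3 inverted output, N4 stuck-at-1, N4 inverted output}.
Test 2 (P=1, Q=1, R=1): fault-free N1=1, N2=0, N3=1, N4=1 → 1; observed 0. Eliminates N1 stuck-at-1, N1 inverted output, N2 stuck-at-1, N2 inverted output, N3 stuck-at-1, N3 inverted output, N4 stuck-at-1.
Only N4 inverted output is consistent with every test.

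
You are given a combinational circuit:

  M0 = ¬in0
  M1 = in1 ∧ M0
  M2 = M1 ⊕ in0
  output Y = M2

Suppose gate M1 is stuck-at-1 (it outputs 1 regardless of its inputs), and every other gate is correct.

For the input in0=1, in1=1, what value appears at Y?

0

Propagate with M1 forced: M0=0, M1=1 [stuck-at-1], M2=0.
So Y = 0. (Without the fault it would be 1.)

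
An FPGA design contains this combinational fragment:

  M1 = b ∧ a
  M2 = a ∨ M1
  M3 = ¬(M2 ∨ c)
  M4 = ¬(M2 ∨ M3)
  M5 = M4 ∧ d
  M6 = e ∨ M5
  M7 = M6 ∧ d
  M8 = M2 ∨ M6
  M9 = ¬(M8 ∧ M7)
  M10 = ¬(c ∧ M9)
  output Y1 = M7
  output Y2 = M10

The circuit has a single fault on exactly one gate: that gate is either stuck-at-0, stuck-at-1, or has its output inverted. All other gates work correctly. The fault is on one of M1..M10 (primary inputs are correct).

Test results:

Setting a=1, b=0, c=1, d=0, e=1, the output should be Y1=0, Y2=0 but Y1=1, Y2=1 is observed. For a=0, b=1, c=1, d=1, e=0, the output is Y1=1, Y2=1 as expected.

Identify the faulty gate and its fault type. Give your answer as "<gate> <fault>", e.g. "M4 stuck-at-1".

Fault-free values for test 1 (a=1, b=0, c=1, d=0, e=1): M1=0, M2=1, M3=0, M4=0, M5=0, M6=1, M7=0, M8=1, M9=1, M10=0, giving Y1=0, Y2=0. Observed Y1=1, Y2=1.
Test 1: faults giving observed Y1=1, Y2=1 are {M7 stuck-at-1, M7 inverted output}.
Test 2 (a=0, b=1, c=1, d=1, e=0): fault-free M1=0, M2=0, M3=0, M4=1, M5=1, M6=1, M7=1, M8=1, M9=0, M10=1 → Y1=1, Y2=1; observed Y1=1, Y2=1. Eliminates M7 inverted output.
Only M7 stuck-at-1 is consistent with every test.

M7 stuck-at-1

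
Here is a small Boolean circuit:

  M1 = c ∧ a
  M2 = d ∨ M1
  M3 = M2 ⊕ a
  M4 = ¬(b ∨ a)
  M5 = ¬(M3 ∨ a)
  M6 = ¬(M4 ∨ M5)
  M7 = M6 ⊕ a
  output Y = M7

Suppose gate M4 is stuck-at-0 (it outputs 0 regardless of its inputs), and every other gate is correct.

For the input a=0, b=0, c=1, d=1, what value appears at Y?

1

Propagate with M4 forced: M1=0, M2=1, M3=1, M4=0 [stuck-at-0], M5=0, M6=1, M7=1.
So Y = 1. (Without the fault it would be 0.)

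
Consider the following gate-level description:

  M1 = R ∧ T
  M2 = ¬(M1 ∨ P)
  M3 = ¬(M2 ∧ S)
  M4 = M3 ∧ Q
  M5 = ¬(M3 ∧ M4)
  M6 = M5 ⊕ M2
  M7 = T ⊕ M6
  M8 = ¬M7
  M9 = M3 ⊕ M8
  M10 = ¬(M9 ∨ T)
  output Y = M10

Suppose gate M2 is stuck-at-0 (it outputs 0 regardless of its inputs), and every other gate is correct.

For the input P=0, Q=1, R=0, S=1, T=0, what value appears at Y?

Propagate with M2 forced: M1=0, M2=0 [stuck-at-0], M3=1, M4=1, M5=0, M6=0, M7=0, M8=1, M9=0, M10=1.
So Y = 1. (Without the fault it would be 0.)

1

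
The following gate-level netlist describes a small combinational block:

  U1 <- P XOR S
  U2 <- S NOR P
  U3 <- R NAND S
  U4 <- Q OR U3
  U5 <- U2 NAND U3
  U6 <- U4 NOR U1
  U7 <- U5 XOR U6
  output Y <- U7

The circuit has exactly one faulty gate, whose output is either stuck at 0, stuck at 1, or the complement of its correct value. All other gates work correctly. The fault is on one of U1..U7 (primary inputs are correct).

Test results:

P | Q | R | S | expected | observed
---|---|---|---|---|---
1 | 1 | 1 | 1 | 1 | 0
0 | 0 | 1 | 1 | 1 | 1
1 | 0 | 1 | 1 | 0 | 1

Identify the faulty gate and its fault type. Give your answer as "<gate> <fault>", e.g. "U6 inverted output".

U4 inverted output

Fault-free values for test 1 (P=1, Q=1, R=1, S=1): U1=0, U2=0, U3=0, U4=1, U5=1, U6=0, U7=1, giving Y=1. Observed 0.
Test 1: faults giving observed 0 are {U4 stuck-at-0, U4 inverted output, U5 stuck-at-0, U5 inverted output, U6 stuck-at-1, U6 inverted output, U7 stuck-at-0, U7 inverted output}.
Test 2 (P=0, Q=0, R=1, S=1): fault-free U1=1, U2=0, U3=0, U4=0, U5=1, U6=0, U7=1 → 1; observed 1. Eliminates U5 stuck-at-0, U5 inverted output, U6 stuck-at-1, U6 inverted output, U7 stuck-at-0, U7 inverted output.
Test 3 (P=1, Q=0, R=1, S=1): fault-free U1=0, U2=0, U3=0, U4=0, U5=1, U6=1, U7=0 → 0; observed 1. Eliminates U4 stuck-at-0.
Only U4 inverted output is consistent with every test.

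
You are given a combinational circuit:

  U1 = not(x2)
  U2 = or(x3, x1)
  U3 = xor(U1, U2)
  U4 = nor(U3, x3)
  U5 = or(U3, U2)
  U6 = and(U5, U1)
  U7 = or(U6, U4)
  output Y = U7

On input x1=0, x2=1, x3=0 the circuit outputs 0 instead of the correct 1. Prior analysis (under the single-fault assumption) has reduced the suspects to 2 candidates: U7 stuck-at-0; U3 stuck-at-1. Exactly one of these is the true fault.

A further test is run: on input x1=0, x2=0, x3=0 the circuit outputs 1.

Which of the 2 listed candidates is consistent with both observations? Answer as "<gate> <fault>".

Evaluate each candidate on input x1=0, x2=0, x3=0:
  U7 stuck-at-0: U1=1, U2=0, U3=1, U4=0, U5=1, U6=1, U7=0 [stuck-at-0] → 0 — eliminated
  U3 stuck-at-1: U1=1, U2=0, U3=1 [stuck-at-1], U4=0, U5=1, U6=1, U7=1 → 1 — matches
Only U3 stuck-at-1 reproduces the observed 1.

U3 stuck-at-1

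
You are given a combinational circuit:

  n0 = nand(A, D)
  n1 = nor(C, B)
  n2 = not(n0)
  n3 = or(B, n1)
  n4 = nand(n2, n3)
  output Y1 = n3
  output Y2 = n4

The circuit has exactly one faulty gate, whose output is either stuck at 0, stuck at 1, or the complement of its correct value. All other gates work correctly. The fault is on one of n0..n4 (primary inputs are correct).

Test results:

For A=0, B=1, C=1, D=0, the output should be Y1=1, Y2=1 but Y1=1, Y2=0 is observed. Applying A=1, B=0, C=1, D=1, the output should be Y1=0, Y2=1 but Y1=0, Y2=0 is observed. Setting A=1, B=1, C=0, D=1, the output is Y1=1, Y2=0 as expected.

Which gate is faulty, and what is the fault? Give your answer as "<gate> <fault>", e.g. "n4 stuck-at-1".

Fault-free values for test 1 (A=0, B=1, C=1, D=0): n0=1, n1=0, n2=0, n3=1, n4=1, giving Y1=1, Y2=1. Observed Y1=1, Y2=0.
Test 1: faults giving observed Y1=1, Y2=0 are {n0 stuck-at-0, n0 inverted output, n2 stuck-at-1, n2 inverted output, n4 stuck-at-0, n4 inverted output}.
Test 2 (A=1, B=0, C=1, D=1): fault-free n0=0, n1=0, n2=1, n3=0, n4=1 → Y1=0, Y2=1; observed Y1=0, Y2=0. Eliminates n0 stuck-at-0, n0 inverted output, n2 stuck-at-1, n2 inverted output.
Test 3 (A=1, B=1, C=0, D=1): fault-free n0=0, n1=0, n2=1, n3=1, n4=0 → Y1=1, Y2=0; observed Y1=1, Y2=0. Eliminates n4 inverted output.
Only n4 stuck-at-0 is consistent with every test.

n4 stuck-at-0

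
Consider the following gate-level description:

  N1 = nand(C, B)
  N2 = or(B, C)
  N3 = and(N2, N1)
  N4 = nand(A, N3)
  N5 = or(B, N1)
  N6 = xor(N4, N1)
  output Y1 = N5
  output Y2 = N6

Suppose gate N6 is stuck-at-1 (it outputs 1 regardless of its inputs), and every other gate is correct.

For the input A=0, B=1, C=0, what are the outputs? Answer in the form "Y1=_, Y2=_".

Propagate with N6 forced: N1=1, N2=1, N3=1, N4=1, N5=1, N6=1 [stuck-at-1].
So the outputs are Y1=1, Y2=1. (Without the fault they would be Y1=1, Y2=0.)

Y1=1, Y2=1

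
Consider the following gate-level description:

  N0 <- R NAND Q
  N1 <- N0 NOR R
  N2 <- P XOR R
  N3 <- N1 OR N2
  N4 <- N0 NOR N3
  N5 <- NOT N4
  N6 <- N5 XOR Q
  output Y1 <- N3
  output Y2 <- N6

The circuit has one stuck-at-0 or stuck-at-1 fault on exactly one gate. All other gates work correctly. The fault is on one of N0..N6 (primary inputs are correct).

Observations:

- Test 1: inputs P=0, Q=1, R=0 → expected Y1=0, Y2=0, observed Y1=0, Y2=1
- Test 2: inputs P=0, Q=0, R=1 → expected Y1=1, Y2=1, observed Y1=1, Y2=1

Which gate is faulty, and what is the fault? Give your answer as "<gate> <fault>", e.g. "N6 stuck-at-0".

Fault-free values for test 1 (P=0, Q=1, R=0): N0=1, N1=0, N2=0, N3=0, N4=0, N5=1, N6=0, giving Y1=0, Y2=0. Observed Y1=0, Y2=1.
Test 1: faults giving observed Y1=0, Y2=1 are {N4 stuck-at-1, N5 stuck-at-0, N6 stuck-at-1}.
Test 2 (P=0, Q=0, R=1): fault-free N0=1, N1=0, N2=1, N3=1, N4=0, N5=1, N6=1 → Y1=1, Y2=1; observed Y1=1, Y2=1. Eliminates N4 stuck-at-1, N5 stuck-at-0.
Only N6 stuck-at-1 is consistent with every test.

N6 stuck-at-1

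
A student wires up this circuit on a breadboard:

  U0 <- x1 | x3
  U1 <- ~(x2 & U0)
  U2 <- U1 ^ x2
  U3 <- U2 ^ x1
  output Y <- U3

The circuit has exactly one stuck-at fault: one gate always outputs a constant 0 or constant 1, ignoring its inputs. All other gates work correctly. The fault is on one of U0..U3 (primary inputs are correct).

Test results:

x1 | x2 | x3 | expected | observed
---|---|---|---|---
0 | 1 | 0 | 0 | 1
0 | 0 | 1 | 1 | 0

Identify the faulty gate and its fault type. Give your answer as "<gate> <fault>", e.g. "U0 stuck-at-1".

U1 stuck-at-0

Fault-free values for test 1 (x1=0, x2=1, x3=0): U0=0, U1=1, U2=0, U3=0, giving Y=0. Observed 1.
Test 1: faults giving observed 1 are {U0 stuck-at-1, U1 stuck-at-0, U2 stuck-at-1, U3 stuck-at-1}.
Test 2 (x1=0, x2=0, x3=1): fault-free U0=1, U1=1, U2=1, U3=1 → 1; observed 0. Eliminates U0 stuck-at-1, U2 stuck-at-1, U3 stuck-at-1.
Only U1 stuck-at-0 is consistent with every test.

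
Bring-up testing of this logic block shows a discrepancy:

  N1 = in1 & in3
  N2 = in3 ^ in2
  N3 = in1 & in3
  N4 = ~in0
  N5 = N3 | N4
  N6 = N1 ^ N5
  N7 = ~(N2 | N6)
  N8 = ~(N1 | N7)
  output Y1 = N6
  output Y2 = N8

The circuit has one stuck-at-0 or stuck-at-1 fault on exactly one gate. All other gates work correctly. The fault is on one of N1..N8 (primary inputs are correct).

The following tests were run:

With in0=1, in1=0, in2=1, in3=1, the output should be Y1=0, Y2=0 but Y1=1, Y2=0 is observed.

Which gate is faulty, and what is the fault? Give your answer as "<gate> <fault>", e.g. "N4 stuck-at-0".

N1 stuck-at-1

Fault-free values for test 1 (in0=1, in1=0, in2=1, in3=1): N1=0, N2=0, N3=0, N4=0, N5=0, N6=0, N7=1, N8=0, giving Y1=0, Y2=0. Observed Y1=1, Y2=0.
Test 1: faults giving observed Y1=1, Y2=0 are {N1 stuck-at-1}.
Only N1 stuck-at-1 is consistent with every test.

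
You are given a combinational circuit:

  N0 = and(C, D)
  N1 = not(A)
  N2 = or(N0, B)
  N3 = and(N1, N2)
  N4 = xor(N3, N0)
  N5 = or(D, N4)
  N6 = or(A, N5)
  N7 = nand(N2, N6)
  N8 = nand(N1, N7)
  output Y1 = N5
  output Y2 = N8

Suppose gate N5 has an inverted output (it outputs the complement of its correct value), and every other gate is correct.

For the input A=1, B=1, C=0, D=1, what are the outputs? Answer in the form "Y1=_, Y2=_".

Y1=0, Y2=1

Propagate with N5 forced: N0=0, N1=0, N2=1, N3=0, N4=0, N5=0 [inverted output], N6=1, N7=0, N8=1.
So the outputs are Y1=0, Y2=1. (Without the fault they would be Y1=1, Y2=1.)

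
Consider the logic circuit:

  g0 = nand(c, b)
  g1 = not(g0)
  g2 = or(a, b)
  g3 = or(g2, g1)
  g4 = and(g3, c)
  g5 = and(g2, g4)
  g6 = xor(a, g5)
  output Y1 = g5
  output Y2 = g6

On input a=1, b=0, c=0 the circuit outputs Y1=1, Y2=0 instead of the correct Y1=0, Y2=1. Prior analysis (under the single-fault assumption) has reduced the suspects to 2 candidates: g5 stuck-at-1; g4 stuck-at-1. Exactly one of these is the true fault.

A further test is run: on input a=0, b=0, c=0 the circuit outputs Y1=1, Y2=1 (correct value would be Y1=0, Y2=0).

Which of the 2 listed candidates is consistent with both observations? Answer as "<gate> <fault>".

Evaluate each candidate on input a=0, b=0, c=0:
  g5 stuck-at-1: g0=1, g1=0, g2=0, g3=0, g4=0, g5=1 [stuck-at-1], g6=1 → Y1=1, Y2=1 — matches
  g4 stuck-at-1: g0=1, g1=0, g2=0, g3=0, g4=1 [stuck-at-1], g5=0, g6=0 → Y1=0, Y2=0 — eliminated
Only g5 stuck-at-1 reproduces the observed Y1=1, Y2=1.

g5 stuck-at-1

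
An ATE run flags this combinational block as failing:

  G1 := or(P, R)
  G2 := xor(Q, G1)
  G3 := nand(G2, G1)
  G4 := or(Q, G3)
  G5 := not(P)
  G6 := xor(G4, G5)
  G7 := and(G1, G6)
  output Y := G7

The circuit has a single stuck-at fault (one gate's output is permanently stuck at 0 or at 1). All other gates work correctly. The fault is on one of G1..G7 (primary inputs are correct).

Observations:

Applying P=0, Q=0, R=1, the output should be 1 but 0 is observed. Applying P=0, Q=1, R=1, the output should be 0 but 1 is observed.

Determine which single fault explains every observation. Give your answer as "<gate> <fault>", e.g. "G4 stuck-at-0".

Fault-free values for test 1 (P=0, Q=0, R=1): G1=1, G2=1, G3=0, G4=0, G5=1, G6=1, G7=1, giving Y=1. Observed 0.
Test 1: faults giving observed 0 are {G1 stuck-at-0, G2 stuck-at-0, G3 stuck-at-1, G4 stuck-at-1, G5 stuck-at-0, G6 stuck-at-0, G7 stuck-at-0}.
Test 2 (P=0, Q=1, R=1): fault-free G1=1, G2=0, G3=1, G4=1, G5=1, G6=0, G7=0 → 0; observed 1. Eliminates G1 stuck-at-0, G2 stuck-at-0, G3 stuck-at-1, G4 stuck-at-1, G6 stuck-at-0, G7 stuck-at-0.
Only G5 stuck-at-0 is consistent with every test.

G5 stuck-at-0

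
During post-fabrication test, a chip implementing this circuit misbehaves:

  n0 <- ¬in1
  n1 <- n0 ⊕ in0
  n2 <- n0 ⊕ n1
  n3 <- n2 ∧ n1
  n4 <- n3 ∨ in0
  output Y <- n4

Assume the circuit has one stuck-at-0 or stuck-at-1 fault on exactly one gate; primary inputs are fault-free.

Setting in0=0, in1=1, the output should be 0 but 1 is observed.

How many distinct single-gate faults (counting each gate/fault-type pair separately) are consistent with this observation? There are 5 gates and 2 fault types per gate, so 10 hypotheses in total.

3

Fault-free: n0=0, n1=0, n2=0, n3=0, n4=0 → 0. Observed 1.
  n0 stuck-at-0: output 0 ✗
  n0 stuck-at-1: output 0 ✗
  n1 stuck-at-0: output 0 ✗
  n1 stuck-at-1: output 1 ✓
  n2 stuck-at-0: output 0 ✗
  n2 stuck-at-1: output 0 ✗
  n3 stuck-at-0: output 0 ✗
  n3 stuck-at-1: output 1 ✓
  n4 stuck-at-0: output 0 ✗
  n4 stuck-at-1: output 1 ✓
Consistent faults: {n1 stuck-at-1, n3 stuck-at-1, n4 stuck-at-1} — 3 in all.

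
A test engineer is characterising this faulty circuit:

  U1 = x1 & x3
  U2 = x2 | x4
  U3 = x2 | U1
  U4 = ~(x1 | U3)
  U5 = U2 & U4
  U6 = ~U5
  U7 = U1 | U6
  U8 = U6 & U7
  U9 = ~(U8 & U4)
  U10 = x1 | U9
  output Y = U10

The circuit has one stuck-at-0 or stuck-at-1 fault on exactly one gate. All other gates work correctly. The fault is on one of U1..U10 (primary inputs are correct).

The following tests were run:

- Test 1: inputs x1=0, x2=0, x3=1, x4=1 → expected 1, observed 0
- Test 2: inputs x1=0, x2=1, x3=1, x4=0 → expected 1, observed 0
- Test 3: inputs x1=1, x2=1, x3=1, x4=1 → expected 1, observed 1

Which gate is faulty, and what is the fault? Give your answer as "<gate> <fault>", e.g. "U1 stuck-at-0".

Fault-free values for test 1 (x1=0, x2=0, x3=1, x4=1): U1=0, U2=1, U3=0, U4=1, U5=1, U6=0, U7=0, U8=0, U9=1, U10=1, giving Y=1. Observed 0.
Test 1: faults giving observed 0 are {U2 stuck-at-0, U5 stuck-at-0, U6 stuck-at-1, U8 stuck-at-1, U9 stuck-at-0, U10 stuck-at-0}.
Test 2 (x1=0, x2=1, x3=1, x4=0): fault-free U1=0, U2=1, U3=1, U4=0, U5=0, U6=1, U7=1, U8=1, U9=1, U10=1 → 1; observed 0. Eliminates U2 stuck-at-0, U5 stuck-at-0, U6 stuck-at-1, U8 stuck-at-1.
Test 3 (x1=1, x2=1, x3=1, x4=1): fault-free U1=1, U2=1, U3=1, U4=0, U5=0, U6=1, U7=1, U8=1, U9=1, U10=1 → 1; observed 1. Eliminates U10 stuck-at-0.
Only U9 stuck-at-0 is consistent with every test.

U9 stuck-at-0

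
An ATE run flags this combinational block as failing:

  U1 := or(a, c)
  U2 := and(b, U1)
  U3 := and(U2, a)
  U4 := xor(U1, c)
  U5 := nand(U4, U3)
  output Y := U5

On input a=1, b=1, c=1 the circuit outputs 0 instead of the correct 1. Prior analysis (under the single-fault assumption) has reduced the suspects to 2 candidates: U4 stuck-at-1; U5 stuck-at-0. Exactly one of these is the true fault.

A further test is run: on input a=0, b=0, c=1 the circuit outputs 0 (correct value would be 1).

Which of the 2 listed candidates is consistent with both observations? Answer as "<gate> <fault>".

U5 stuck-at-0

Evaluate each candidate on input a=0, b=0, c=1:
  U4 stuck-at-1: U1=1, U2=0, U3=0, U4=1 [stuck-at-1], U5=1 → 1 — eliminated
  U5 stuck-at-0: U1=1, U2=0, U3=0, U4=0, U5=0 [stuck-at-0] → 0 — matches
Only U5 stuck-at-0 reproduces the observed 0.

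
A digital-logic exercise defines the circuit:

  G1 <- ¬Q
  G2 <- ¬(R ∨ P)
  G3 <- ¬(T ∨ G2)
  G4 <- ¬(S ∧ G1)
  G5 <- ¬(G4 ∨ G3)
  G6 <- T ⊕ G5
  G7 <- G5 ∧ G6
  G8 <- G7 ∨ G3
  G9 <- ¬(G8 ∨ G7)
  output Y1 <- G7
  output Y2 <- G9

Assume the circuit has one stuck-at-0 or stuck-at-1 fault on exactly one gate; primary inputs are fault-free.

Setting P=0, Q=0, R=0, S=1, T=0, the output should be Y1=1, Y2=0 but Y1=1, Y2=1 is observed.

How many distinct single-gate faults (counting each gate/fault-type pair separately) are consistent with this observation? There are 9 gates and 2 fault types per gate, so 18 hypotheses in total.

1

Fault-free: G1=1, G2=1, G3=0, G4=0, G5=1, G6=1, G7=1, G8=1, G9=0 → Y1=1, Y2=0. Observed Y1=1, Y2=1.
  G1: none of the 2 fault types match ✗
  G2: none of the 2 fault types match ✗
  G3: none of the 2 fault types match ✗
  G4: none of the 2 fault types match ✗
  G5: none of the 2 fault types match ✗
  G6: none of the 2 fault types match ✗
  G7: none of the 2 fault types match ✗
  G8: none of the 2 fault types match ✗
  G9: stuck-at-1 ✓; others ✗
Consistent faults: {G9 stuck-at-1} — 1 in all.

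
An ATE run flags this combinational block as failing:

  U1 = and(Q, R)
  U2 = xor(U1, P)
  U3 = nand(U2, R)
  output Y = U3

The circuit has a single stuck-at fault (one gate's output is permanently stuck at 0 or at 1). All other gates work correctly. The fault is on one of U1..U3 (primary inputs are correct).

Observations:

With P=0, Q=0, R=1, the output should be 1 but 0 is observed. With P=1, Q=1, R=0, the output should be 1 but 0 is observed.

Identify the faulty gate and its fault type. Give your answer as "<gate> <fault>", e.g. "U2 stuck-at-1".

U3 stuck-at-0

Fault-free values for test 1 (P=0, Q=0, R=1): U1=0, U2=0, U3=1, giving Y=1. Observed 0.
Test 1: faults giving observed 0 are {U1 stuck-at-1, U2 stuck-at-1, U3 stuck-at-0}.
Test 2 (P=1, Q=1, R=0): fault-free U1=0, U2=1, U3=1 → 1; observed 0. Eliminates U1 stuck-at-1, U2 stuck-at-1.
Only U3 stuck-at-0 is consistent with every test.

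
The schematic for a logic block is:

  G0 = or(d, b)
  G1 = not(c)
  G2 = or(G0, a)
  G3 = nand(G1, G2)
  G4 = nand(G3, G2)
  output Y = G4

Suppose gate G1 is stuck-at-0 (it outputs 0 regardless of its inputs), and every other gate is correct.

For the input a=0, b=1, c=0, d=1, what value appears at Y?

Propagate with G1 forced: G0=1, G1=0 [stuck-at-0], G2=1, G3=1, G4=0.
So Y = 0. (Without the fault it would be 1.)

0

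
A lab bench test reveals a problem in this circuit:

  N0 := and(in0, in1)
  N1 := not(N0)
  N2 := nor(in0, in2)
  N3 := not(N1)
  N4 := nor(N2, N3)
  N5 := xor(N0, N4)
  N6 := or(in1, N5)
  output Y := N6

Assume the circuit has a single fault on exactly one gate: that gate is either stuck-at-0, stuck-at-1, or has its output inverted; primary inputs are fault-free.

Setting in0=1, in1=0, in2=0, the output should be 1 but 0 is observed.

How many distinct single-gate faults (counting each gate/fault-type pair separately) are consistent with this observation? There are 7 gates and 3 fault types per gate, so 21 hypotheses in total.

Fault-free: N0=0, N1=1, N2=0, N3=0, N4=1, N5=1, N6=1 → 1. Observed 0.
  N0: none of the 3 fault types match ✗
  N1: stuck-at-0, inverted output ✓; others ✗
  N2: stuck-at-1, inverted output ✓; others ✗
  N3: stuck-at-1, inverted output ✓; others ✗
  N4: stuck-at-0, inverted output ✓; others ✗
  N5: stuck-at-0, inverted output ✓; others ✗
  N6: stuck-at-0, inverted output ✓; others ✗
Consistent faults: {N1 stuck-at-0, N1 inverted output, N2 stuck-at-1, N2 inverted output, N3 stuck-at-1, N3 inverted output, N4 stuck-at-0, N4 inverted output, N5 stuck-at-0, N5 inverted output, N6 stuck-at-0, N6 inverted output} — 12 in all.

12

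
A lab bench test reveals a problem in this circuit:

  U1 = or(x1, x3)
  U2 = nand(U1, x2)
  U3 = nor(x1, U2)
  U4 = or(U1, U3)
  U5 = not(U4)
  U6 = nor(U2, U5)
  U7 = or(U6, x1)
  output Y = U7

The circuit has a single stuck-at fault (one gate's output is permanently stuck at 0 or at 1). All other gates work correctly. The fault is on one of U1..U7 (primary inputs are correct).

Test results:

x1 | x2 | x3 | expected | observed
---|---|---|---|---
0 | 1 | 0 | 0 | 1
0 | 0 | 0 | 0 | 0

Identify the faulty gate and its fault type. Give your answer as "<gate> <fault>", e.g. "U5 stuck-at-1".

Fault-free values for test 1 (x1=0, x2=1, x3=0): U1=0, U2=1, U3=0, U4=0, U5=1, U6=0, U7=0, giving Y=0. Observed 1.
Test 1: faults giving observed 1 are {U1 stuck-at-1, U2 stuck-at-0, U6 stuck-at-1, U7 stuck-at-1}.
Test 2 (x1=0, x2=0, x3=0): fault-free U1=0, U2=1, U3=0, U4=0, U5=1, U6=0, U7=0 → 0; observed 0. Eliminates U2 stuck-at-0, U6 stuck-at-1, U7 stuck-at-1.
Only U1 stuck-at-1 is consistent with every test.

U1 stuck-at-1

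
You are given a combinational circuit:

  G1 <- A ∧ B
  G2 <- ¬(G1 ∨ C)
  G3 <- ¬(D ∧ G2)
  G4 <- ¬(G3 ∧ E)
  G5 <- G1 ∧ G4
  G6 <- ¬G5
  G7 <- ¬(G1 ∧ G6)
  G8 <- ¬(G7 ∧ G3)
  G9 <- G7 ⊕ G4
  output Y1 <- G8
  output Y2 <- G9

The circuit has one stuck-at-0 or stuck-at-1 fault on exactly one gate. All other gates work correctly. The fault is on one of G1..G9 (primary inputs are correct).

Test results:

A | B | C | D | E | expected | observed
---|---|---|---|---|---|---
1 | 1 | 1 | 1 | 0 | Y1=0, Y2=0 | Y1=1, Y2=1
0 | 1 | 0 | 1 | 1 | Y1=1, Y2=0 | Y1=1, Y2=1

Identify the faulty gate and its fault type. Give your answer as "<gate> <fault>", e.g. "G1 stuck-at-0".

G7 stuck-at-0

Fault-free values for test 1 (A=1, B=1, C=1, D=1, E=0): G1=1, G2=0, G3=1, G4=1, G5=1, G6=0, G7=1, G8=0, G9=0, giving Y1=0, Y2=0. Observed Y1=1, Y2=1.
Test 1: faults giving observed Y1=1, Y2=1 are {G5 stuck-at-0, G6 stuck-at-1, G7 stuck-at-0}.
Test 2 (A=0, B=1, C=0, D=1, E=1): fault-free G1=0, G2=1, G3=0, G4=1, G5=0, G6=1, G7=1, G8=1, G9=0 → Y1=1, Y2=0; observed Y1=1, Y2=1. Eliminates G5 stuck-at-0, G6 stuck-at-1.
Only G7 stuck-at-0 is consistent with every test.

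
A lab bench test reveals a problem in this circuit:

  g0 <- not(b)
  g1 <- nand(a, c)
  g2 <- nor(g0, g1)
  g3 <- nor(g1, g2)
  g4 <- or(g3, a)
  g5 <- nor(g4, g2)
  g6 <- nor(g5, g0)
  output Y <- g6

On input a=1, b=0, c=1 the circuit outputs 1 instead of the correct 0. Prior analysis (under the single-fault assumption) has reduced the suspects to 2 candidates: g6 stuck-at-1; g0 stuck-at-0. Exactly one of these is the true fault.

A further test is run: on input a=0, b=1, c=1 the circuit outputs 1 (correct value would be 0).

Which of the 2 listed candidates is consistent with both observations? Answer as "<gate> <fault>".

g6 stuck-at-1

Evaluate each candidate on input a=0, b=1, c=1:
  g6 stuck-at-1: g0=0, g1=1, g2=0, g3=0, g4=0, g5=1, g6=1 [stuck-at-1] → 1 — matches
  g0 stuck-at-0: g0=0 [stuck-at-0], g1=1, g2=0, g3=0, g4=0, g5=1, g6=0 → 0 — eliminated
Only g6 stuck-at-1 reproduces the observed 1.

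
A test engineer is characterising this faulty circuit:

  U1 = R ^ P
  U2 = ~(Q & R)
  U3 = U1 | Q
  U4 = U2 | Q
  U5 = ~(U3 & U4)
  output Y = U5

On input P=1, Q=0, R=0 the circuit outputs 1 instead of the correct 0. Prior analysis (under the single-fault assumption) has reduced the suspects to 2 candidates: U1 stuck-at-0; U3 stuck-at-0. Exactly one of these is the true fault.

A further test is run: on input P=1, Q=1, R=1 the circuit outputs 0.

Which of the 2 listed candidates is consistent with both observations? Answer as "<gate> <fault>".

Evaluate each candidate on input P=1, Q=1, R=1:
  U1 stuck-at-0: U1=0 [stuck-at-0], U2=0, U3=1, U4=1, U5=0 → 0 — matches
  U3 stuck-at-0: U1=0, U2=0, U3=0 [stuck-at-0], U4=1, U5=1 → 1 — eliminated
Only U1 stuck-at-0 reproduces the observed 0.

U1 stuck-at-0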